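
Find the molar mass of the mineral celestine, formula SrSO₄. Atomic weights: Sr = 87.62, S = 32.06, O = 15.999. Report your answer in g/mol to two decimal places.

M = 1(87.62) + 1(32.06) + 4(15.999)

183.68 g/mol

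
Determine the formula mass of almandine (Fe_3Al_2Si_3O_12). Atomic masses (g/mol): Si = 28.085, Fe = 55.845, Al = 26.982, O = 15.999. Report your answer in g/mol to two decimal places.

497.74 g/mol

The formula mass is the sum 3×55.845 + 2×26.982 + 3×28.085 + 12×15.999.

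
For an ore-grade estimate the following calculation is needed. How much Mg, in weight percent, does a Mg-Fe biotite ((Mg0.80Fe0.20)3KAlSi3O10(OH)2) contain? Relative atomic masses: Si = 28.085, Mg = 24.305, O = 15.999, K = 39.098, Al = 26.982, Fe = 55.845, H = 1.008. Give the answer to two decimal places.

13.37 weight percent

Formula mass = 2.40·24.305 + 0.60·55.845 + 1·39.098 + 1·26.982 + 3·28.085 + 12·15.999 + 2·1.008 = 436.178 g/mol, of which 58.332 g is Mg.
So Mg makes up 58.332/436.178 = 0.1337 of the mass, i.e. 13.37%.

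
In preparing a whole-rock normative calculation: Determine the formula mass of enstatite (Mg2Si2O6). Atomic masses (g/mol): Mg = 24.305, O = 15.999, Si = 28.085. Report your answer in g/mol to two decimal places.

200.77 g/mol

The formula mass is the sum 2·24.305 + 2·28.085 + 6·15.999.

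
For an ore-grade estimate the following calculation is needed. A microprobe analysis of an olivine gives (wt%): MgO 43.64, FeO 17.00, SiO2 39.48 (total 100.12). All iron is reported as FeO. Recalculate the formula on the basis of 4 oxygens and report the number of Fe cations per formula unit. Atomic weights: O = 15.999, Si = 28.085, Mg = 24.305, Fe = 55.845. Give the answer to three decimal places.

MgO (M=40.304): mol = 1.08277; Mg = 1.08277, O = 1.08277.
FeO (M=71.844): mol = 0.23662; Fe = 0.23662, O = 0.23662.
SiO2 (M=60.083): mol = 0.65709; Si = 0.65709, O = 1.31418.
ΣO = 2.63357; factor = 4/ΣO = 1.51885.
Fe apfu = 0.23662 × 1.51885 = 0.359.

0.359 Fe apfu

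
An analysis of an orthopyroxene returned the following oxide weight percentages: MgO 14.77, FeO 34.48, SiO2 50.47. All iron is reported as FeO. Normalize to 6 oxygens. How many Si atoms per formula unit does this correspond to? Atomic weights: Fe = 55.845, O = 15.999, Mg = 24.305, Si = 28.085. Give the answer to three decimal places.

MgO (M=40.304): mol = 0.36646; Mg = 0.36646, O = 0.36646.
FeO (M=71.844): mol = 0.47993; Fe = 0.47993, O = 0.47993.
SiO2 (M=60.083): mol = 0.84000; Si = 0.84000, O = 1.68000.
ΣO = 2.52639; factor = 6/ΣO = 2.37493.
Si apfu = 0.84000 × 2.37493 = 1.995.

1.995 Si apfu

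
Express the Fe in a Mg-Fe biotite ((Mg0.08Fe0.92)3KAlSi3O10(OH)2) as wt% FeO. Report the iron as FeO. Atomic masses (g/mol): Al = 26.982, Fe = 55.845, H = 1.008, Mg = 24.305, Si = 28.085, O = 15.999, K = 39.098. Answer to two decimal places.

39.32 wt%

M((Mg0.08Fe0.92)3KAlSi3O10(OH)2) = 504.304 g/mol; M(FeO) = 71.844 g/mol.
Moles FeO per formula unit = 2.76 Fe ÷ 1 = 2.7600.
FeO fraction = (2.7600 × 71.844) / 504.304 = 198.289/504.304 = 0.3932.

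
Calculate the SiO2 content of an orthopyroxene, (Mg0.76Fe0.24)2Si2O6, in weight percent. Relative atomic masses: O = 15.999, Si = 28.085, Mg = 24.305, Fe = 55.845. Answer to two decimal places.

Molar mass of (Mg0.76Fe0.24)2Si2O6 = 1.52×24.305 + 0.48×55.845 + 2×28.085 + 6×15.999 = 215.913 g/mol.
Each formula unit contains 2 Si, equivalent to 2/1 = 2.0000 mol SiO2.
M(SiO2) = 1×28.085 + 2×15.999 = 60.083 g/mol.
Mass of SiO2 per formula unit = 2.0000 × 60.083 = 120.166 g.
SiO2 wt% = 120.166 / 215.913 × 100 = 55.65%.

55.65 wt%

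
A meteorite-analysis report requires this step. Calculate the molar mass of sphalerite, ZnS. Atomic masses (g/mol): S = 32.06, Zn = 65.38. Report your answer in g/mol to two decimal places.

M = 1*65.38 + 1*32.06

97.44 g/mol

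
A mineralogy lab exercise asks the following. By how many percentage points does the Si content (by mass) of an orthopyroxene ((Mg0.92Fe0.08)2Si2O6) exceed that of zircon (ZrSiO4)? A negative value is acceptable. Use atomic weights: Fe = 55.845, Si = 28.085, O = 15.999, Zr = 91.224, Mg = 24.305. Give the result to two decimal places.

11.97 percentage points

M((Mg0.92Fe0.08)2Si2O6) = 205.820 g/mol, so wt% Si = 56.170/205.820 × 100 = 27.29%.
M(ZrSiO4) = 183.305 g/mol, so wt% Si = 28.085/183.305 × 100 = 15.32%.
27.29 − 15.32 = 11.97 pp.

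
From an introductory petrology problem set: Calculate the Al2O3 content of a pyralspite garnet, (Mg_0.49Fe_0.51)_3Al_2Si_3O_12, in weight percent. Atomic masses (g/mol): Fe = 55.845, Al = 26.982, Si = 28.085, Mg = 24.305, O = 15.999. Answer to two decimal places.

Formula mass = 451.378 g/mol.
2 Al → 1.0000 mol Al2O3 per formula unit; M(Al2O3) = 101.961, so Al2O3 mass = 101.961 g.
101.961/451.378 × 100 = 22.59 wt%.

22.59 wt%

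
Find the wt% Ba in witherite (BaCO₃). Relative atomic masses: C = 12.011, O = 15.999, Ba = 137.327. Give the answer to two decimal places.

Formula mass = 1×137.327 + 1×12.011 + 3×15.999 = 197.335 g/mol, of which 137.327 g is Ba.
So Ba makes up 137.327/197.335 = 0.6959 of the mass, i.e. 69.59%.

69.59 mass %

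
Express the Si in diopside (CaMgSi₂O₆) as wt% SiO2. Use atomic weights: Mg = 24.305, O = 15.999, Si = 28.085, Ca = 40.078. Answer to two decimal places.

Molar mass of CaMgSi₂O₆ = 1·40.078 + 1·24.305 + 2·28.085 + 6·15.999 = 216.547 g/mol.
Each formula unit contains 2 Si, equivalent to 2/1 = 2.0000 mol SiO2.
M(SiO2) = 1×28.085 + 2×15.999 = 60.083 g/mol.
Mass of SiO2 per formula unit = 2.0000 × 60.083 = 120.166 g.
SiO2 wt% = 120.166 / 216.547 × 100 = 55.49%.

55.49 wt%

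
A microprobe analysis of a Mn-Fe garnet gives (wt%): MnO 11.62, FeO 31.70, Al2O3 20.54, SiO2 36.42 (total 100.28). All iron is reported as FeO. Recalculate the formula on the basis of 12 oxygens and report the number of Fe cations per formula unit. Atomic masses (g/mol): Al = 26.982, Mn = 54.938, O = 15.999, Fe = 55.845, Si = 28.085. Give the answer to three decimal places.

MnO (M=70.937): mol = 0.16381; Mn = 0.16381, O = 0.16381.
FeO (M=71.844): mol = 0.44123; Fe = 0.44123, O = 0.44123.
Al2O3 (M=101.961): mol = 0.20145; Al = 0.40290, O = 0.60435.
SiO2 (M=60.083): mol = 0.60616; Si = 0.60616, O = 1.21232.
ΣO = 2.42171; factor = 12/ΣO = 4.95518.
Fe apfu = 0.44123 × 4.95518 = 2.186.

2.186 Fe apfu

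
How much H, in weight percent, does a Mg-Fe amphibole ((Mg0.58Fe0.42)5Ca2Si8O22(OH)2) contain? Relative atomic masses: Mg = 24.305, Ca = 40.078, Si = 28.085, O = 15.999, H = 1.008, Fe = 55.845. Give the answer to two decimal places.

0.23 weight percent

Formula mass = 2.90·24.305 + 2.10·55.845 + 2·40.078 + 8·28.085 + 24·15.999 + 2·1.008 = 878.587 g/mol, of which 2.016 g is H.
So H makes up 2.016/878.587 = 0.0023 of the mass, i.e. 0.23%.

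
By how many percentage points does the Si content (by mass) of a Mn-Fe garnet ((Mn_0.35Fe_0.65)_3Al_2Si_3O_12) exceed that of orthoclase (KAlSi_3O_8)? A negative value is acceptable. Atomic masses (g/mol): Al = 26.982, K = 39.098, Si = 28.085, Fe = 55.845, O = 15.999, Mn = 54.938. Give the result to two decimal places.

M((Mn_0.35Fe_0.65)_3Al_2Si_3O_12) = 496.790 g/mol, so wt% Si = 84.255/496.790 × 100 = 16.96%.
M(KAlSi_3O_8) = 278.327 g/mol, so wt% Si = 84.255/278.327 × 100 = 30.27%.
16.96 − 30.27 = -13.31 pp.

-13.31 percentage points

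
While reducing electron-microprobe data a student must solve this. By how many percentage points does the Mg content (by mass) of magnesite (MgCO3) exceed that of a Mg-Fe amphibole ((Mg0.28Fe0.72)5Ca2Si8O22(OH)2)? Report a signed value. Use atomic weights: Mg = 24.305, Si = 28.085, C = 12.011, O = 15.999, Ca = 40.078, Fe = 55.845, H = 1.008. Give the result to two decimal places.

25.15 percentage points

Mg in MgCO3: molar mass 84.313 g/mol; 1×24.305 = 24.305 g → 28.83 wt%.
Mg in (Mg0.28Fe0.72)5Ca2Si8O22(OH)2: molar mass 925.897 g/mol; 1.40×24.305 = 34.027 g → 3.68 wt%.
Difference = 28.83 − 3.68 = 25.15 percentage points.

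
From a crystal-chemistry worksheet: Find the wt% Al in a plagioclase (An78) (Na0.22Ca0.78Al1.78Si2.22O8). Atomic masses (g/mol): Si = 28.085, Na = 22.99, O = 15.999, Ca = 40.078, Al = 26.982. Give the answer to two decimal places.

Formula mass = 0.22·22.99 + 0.78·40.078 + 1.78·26.982 + 2.22·28.085 + 8·15.999 = 274.687 g/mol, of which 48.028 g is Al.
So Al makes up 48.028/274.687 = 0.1748 of the mass, i.e. 17.48%.

17.48 weight percent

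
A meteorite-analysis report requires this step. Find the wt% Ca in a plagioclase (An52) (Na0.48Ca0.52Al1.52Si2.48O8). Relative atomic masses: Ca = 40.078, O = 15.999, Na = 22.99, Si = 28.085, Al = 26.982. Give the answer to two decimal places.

M(Na0.48Ca0.52Al1.52Si2.48O8) = 270.531 g/mol.
Ca contributes 0.52 × 40.078 = 20.841 g per mole.
20.841/270.531 = 0.0770 → 7.70%.

7.70 weight percent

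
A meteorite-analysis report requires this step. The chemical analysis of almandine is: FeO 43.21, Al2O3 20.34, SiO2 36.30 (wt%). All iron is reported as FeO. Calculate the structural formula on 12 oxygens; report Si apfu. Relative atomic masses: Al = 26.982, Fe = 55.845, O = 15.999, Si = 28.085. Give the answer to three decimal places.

3.010 Si apfu

FeO: 43.21/71.844 = 0.60144 mol → 0.60144 mol Fe, 0.60144 mol O.
Al2O3: 20.34/101.961 = 0.19949 mol → 0.39898 mol Al, 0.59847 mol O.
SiO2: 36.30/60.083 = 0.60416 mol → 0.60416 mol Si, 1.20832 mol O.
Total oxygen = 2.40823 mol. Normalization factor = 12/2.40823 = 4.98291.
Si per 12 O = 0.60416 × 4.98291 = 3.010.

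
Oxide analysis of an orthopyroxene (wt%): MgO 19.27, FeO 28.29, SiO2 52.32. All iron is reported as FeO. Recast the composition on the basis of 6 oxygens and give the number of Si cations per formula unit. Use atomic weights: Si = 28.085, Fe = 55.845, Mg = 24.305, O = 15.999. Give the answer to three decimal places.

MgO: 19.27/40.304 = 0.47812 mol → 0.47812 mol Mg, 0.47812 mol O.
FeO: 28.29/71.844 = 0.39377 mol → 0.39377 mol Fe, 0.39377 mol O.
SiO2: 52.32/60.083 = 0.87080 mol → 0.87080 mol Si, 1.74160 mol O.
Total oxygen = 2.61349 mol. Normalization factor = 6/2.61349 = 2.29578.
Si per 6 O = 0.87080 × 2.29578 = 1.999.

1.999 Si apfu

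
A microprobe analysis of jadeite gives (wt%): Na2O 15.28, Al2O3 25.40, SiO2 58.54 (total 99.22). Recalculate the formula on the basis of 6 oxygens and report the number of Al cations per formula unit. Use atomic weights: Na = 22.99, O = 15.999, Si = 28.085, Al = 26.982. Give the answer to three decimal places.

Na2O: 15.28/61.979 = 0.24654 mol → 0.49308 mol Na, 0.24654 mol O.
Al2O3: 25.40/101.961 = 0.24911 mol → 0.49822 mol Al, 0.74733 mol O.
SiO2: 58.54/60.083 = 0.97432 mol → 0.97432 mol Si, 1.94864 mol O.
Total oxygen = 2.94251 mol. Normalization factor = 6/2.94251 = 2.03908.
Al per 6 O = 0.49822 × 2.03908 = 1.016.

1.016 Al apfu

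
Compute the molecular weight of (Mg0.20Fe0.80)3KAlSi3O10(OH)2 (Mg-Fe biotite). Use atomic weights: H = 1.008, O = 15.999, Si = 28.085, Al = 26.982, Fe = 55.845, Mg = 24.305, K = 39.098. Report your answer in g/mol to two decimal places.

Mg: 0.60 × 24.305 = 14.5830
Fe: 2.40 × 55.845 = 134.0280
K: 1 × 39.098 = 39.0980
Al: 1 × 26.982 = 26.9820
Si: 3 × 28.085 = 84.2550
O: 12 × 15.999 = 191.9880
H: 2 × 1.008 = 2.0160
Summing the contributions gives the formula mass.

492.95 g/mol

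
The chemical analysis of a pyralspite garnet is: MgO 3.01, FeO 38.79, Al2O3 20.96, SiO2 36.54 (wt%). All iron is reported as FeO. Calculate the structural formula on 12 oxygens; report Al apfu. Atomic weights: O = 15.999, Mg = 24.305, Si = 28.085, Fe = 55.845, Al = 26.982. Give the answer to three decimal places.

MgO (M=40.304): mol = 0.07468; Mg = 0.07468, O = 0.07468.
FeO (M=71.844): mol = 0.53992; Fe = 0.53992, O = 0.53992.
Al2O3 (M=101.961): mol = 0.20557; Al = 0.41114, O = 0.61671.
SiO2 (M=60.083): mol = 0.60816; Si = 0.60816, O = 1.21632.
ΣO = 2.44763; factor = 12/ΣO = 4.90270.
Al apfu = 0.41114 × 4.90270 = 2.016.

2.016 Al apfu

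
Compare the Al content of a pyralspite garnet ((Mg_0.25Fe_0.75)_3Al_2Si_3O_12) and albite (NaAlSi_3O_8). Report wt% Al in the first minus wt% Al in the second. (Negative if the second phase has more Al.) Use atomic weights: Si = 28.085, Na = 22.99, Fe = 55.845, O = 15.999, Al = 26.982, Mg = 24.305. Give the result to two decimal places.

First mineral: 53.964 g Al in 474.087 g formula = 11.38 wt% Al.
Second mineral: 26.982 g Al in 262.219 g formula = 10.29 wt% Al.
11.38% − 10.29% gives a difference of 1.09 percentage points.

1.09 percentage points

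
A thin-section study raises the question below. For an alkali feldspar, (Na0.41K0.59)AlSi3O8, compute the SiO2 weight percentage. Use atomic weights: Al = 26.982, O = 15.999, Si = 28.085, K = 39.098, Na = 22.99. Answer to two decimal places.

66.34 wt%

Formula mass = 271.723 g/mol.
3 Si → 3.0000 mol SiO2 per formula unit; M(SiO2) = 60.083, so SiO2 mass = 180.249 g.
180.249/271.723 × 100 = 66.34 wt%.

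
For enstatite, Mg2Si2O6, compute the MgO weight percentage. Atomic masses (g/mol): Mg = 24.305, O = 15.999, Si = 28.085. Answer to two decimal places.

40.15 wt%

M(Mg2Si2O6) = 200.774 g/mol; M(MgO) = 40.304 g/mol.
Moles MgO per formula unit = 2 Mg ÷ 1 = 2.0000.
MgO fraction = (2.0000 × 40.304) / 200.774 = 80.608/200.774 = 0.4015.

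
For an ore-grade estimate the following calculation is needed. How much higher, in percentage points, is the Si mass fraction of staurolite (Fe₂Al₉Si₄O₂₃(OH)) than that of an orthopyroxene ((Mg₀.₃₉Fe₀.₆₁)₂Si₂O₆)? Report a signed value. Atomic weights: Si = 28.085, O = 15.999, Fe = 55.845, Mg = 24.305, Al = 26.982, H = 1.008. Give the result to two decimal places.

-10.29 percentage points

Si in Fe₂Al₉Si₄O₂₃(OH): molar mass 851.852 g/mol; 4×28.085 = 112.340 g → 13.19 wt%.
Si in (Mg₀.₃₉Fe₀.₆₁)₂Si₂O₆: molar mass 239.253 g/mol; 2×28.085 = 56.170 g → 23.48 wt%.
Difference = 13.19 − 23.48 = -10.29 percentage points.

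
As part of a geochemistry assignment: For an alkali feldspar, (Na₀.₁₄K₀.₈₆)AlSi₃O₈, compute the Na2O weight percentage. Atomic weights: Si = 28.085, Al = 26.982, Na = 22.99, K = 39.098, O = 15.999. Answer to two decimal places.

1.57 wt%

Molar mass of (Na₀.₁₄K₀.₈₆)AlSi₃O₈ = 0.14×22.99 + 0.86×39.098 + 1×26.982 + 3×28.085 + 8×15.999 = 276.072 g/mol.
Each formula unit contains 0.14 Na, equivalent to 0.14/2 = 0.0700 mol Na2O.
M(Na2O) = 2×22.99 + 1×15.999 = 61.979 g/mol.
Mass of Na2O per formula unit = 0.0700 × 61.979 = 4.339 g.
Na2O wt% = 4.339 / 276.072 × 100 = 1.57%.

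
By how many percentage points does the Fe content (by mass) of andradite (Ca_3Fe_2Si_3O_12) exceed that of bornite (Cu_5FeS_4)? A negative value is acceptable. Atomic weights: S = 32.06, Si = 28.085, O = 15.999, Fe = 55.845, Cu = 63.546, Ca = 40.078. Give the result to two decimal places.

10.85 percentage points

First mineral: 111.690 g Fe in 508.167 g formula = 21.98 wt% Fe.
Second mineral: 55.845 g Fe in 501.815 g formula = 11.13 wt% Fe.
21.98% − 11.13% gives a difference of 10.85 percentage points.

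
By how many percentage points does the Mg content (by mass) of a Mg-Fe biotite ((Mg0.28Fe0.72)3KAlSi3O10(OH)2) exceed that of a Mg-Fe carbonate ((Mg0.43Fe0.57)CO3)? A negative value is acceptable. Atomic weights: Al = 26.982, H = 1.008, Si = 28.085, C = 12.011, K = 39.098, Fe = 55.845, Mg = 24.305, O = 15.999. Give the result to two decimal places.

-6.01 percentage points

Mg in (Mg0.28Fe0.72)3KAlSi3O10(OH)2: molar mass 485.380 g/mol; 0.84×24.305 = 20.416 g → 4.21 wt%.
Mg in (Mg0.43Fe0.57)CO3: molar mass 102.291 g/mol; 0.43×24.305 = 10.451 g → 10.22 wt%.
Difference = 4.21 − 10.22 = -6.01 percentage points.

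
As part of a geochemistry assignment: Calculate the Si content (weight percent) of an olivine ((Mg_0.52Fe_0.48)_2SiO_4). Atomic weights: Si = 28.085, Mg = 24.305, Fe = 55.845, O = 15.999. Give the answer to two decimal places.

16.43 weight percent

M((Mg_0.52Fe_0.48)_2SiO_4) = 170.969 g/mol.
Si contributes 1 × 28.085 = 28.085 g per mole.
28.085/170.969 = 0.1643 → 16.43%.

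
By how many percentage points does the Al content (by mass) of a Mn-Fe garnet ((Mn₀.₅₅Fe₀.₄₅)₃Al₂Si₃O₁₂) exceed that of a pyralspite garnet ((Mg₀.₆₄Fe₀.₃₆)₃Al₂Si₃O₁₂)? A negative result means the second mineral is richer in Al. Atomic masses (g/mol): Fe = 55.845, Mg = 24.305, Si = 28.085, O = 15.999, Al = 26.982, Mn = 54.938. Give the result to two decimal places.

First mineral: 53.964 g Al in 496.245 g formula = 10.87 wt% Al.
Second mineral: 53.964 g Al in 437.185 g formula = 12.34 wt% Al.
10.87% − 12.34% gives a difference of -1.47 percentage points.

-1.47 percentage points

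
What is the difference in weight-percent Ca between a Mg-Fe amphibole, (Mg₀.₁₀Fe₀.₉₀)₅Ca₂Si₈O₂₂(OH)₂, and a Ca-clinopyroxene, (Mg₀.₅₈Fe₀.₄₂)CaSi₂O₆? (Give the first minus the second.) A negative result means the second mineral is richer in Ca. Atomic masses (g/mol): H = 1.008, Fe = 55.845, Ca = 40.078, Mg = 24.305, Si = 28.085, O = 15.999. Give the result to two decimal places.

-9.04 percentage points

M((Mg₀.₁₀Fe₀.₉₀)₅Ca₂Si₈O₂₂(OH)₂) = 954.283 g/mol, so wt% Ca = 80.156/954.283 × 100 = 8.40%.
M((Mg₀.₅₈Fe₀.₄₂)CaSi₂O₆) = 229.794 g/mol, so wt% Ca = 40.078/229.794 × 100 = 17.44%.
8.40 − 17.44 = -9.04 pp.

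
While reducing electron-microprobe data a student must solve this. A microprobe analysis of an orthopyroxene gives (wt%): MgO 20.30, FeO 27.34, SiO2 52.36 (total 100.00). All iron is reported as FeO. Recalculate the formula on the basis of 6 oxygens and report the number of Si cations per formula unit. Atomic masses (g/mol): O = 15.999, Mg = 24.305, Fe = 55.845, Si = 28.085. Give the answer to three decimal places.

1.990 Si apfu

MgO: 20.30/40.304 = 0.50367 mol → 0.50367 mol Mg, 0.50367 mol O.
FeO: 27.34/71.844 = 0.38055 mol → 0.38055 mol Fe, 0.38055 mol O.
SiO2: 52.36/60.083 = 0.87146 mol → 0.87146 mol Si, 1.74292 mol O.
Total oxygen = 2.62714 mol. Normalization factor = 6/2.62714 = 2.28385.
Si per 6 O = 0.87146 × 2.28385 = 1.990.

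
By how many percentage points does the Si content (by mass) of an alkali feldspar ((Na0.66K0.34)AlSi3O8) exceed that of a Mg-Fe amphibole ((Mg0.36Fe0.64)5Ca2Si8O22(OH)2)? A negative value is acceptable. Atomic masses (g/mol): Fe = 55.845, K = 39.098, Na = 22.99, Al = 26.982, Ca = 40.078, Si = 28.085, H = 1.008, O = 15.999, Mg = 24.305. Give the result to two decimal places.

6.87 percentage points

Si in (Na0.66K0.34)AlSi3O8: molar mass 267.696 g/mol; 3×28.085 = 84.255 g → 31.47 wt%.
Si in (Mg0.36Fe0.64)5Ca2Si8O22(OH)2: molar mass 913.281 g/mol; 8×28.085 = 224.680 g → 24.60 wt%.
Difference = 31.47 − 24.60 = 6.87 percentage points.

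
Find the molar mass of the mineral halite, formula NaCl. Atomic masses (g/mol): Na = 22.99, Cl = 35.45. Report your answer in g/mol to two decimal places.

Na: 1 × 22.99 = 22.9900
Cl: 1 × 35.45 = 35.4500
Summing the contributions gives the formula mass.

58.44 g/mol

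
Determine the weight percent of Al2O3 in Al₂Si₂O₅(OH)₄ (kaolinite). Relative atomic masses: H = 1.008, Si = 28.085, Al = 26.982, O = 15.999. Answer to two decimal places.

39.50 wt%

M(Al₂Si₂O₅(OH)₄) = 258.157 g/mol; M(Al2O3) = 101.961 g/mol.
Moles Al2O3 per formula unit = 2 Al ÷ 2 = 1.0000.
Al2O3 fraction = (1.0000 × 101.961) / 258.157 = 101.961/258.157 = 0.3950.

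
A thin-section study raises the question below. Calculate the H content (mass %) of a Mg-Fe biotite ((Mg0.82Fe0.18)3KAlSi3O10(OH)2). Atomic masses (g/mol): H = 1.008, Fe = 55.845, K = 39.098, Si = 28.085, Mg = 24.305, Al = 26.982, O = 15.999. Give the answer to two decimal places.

0.46 mass %

M((Mg0.82Fe0.18)3KAlSi3O10(OH)2) = 434.286 g/mol.
H contributes 2 × 1.008 = 2.016 g per mole.
2.016/434.286 = 0.0046 → 0.46%.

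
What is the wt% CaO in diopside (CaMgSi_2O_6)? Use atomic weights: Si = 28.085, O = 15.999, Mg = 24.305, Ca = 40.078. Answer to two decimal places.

25.90 wt%

Formula mass = 216.547 g/mol.
1 Ca → 1.0000 mol CaO per formula unit; M(CaO) = 56.077, so CaO mass = 56.077 g.
56.077/216.547 × 100 = 25.90 wt%.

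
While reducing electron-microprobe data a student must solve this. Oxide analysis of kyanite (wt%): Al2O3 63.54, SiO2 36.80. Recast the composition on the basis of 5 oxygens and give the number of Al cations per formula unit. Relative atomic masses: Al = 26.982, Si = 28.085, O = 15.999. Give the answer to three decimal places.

63.54 wt% Al2O3 ÷ 101.961 g/mol = 0.62318 mol, giving 1.24636 Al and 1.86954 O.
36.80 wt% SiO2 ÷ 60.083 g/mol = 0.61249 mol, giving 0.61249 Si and 1.22498 O.
Oxygen sums to 3.09452; scaling by 5/3.09452 = 1.61576 puts the formula on 5 O.
Al: 1.24636 × 1.61576 = 2.014 atoms per formula unit.

2.014 Al apfu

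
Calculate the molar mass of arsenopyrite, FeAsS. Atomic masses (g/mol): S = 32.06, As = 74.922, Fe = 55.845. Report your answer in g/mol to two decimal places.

Fe: 1 × 55.845 = 55.8450
As: 1 × 74.922 = 74.9220
S: 1 × 32.06 = 32.0600
Summing the contributions gives the formula mass.

162.83 g/mol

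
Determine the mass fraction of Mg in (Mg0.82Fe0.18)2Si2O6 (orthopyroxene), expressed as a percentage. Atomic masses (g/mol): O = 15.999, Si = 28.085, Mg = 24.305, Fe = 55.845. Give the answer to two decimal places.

18.79 mass %

Formula mass = 1.64*24.305 + 0.36*55.845 + 2*28.085 + 6*15.999 = 212.128 g/mol, of which 39.860 g is Mg.
So Mg makes up 39.860/212.128 = 0.1879 of the mass, i.e. 18.79%.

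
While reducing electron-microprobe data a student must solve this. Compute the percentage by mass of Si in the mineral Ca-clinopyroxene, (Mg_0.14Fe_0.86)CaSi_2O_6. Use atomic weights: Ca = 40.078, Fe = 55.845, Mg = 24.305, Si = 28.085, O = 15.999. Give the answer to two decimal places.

23.05 wt%

M((Mg_0.14Fe_0.86)CaSi_2O_6) = 243.671 g/mol.
Si contributes 2 × 28.085 = 56.170 g per mole.
56.170/243.671 = 0.2305 → 23.05%.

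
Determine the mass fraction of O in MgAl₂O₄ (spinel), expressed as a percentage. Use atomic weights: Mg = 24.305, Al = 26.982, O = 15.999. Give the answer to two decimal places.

44.98 weight percent

M(MgAl₂O₄) = 142.265 g/mol.
O contributes 4 × 15.999 = 63.996 g per mole.
63.996/142.265 = 0.4498 → 44.98%.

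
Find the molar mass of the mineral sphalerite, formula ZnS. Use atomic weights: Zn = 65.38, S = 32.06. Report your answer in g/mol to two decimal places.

The formula mass is the sum 1*65.38 + 1*32.06.

97.44 g/mol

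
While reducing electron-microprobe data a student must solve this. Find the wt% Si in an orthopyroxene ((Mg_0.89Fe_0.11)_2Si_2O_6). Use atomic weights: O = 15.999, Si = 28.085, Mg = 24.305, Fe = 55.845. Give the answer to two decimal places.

M((Mg_0.89Fe_0.11)_2Si_2O_6) = 207.713 g/mol.
Si contributes 2 × 28.085 = 56.170 g per mole.
56.170/207.713 = 0.2704 → 27.04%.

27.04 weight percent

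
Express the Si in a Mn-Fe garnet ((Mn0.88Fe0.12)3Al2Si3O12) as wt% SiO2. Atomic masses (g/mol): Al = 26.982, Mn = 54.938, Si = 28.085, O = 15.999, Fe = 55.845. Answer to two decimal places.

Molar mass of (Mn0.88Fe0.12)3Al2Si3O12 = 2.64*54.938 + 0.36*55.845 + 2*26.982 + 3*28.085 + 12*15.999 = 495.348 g/mol.
Each formula unit contains 3 Si, equivalent to 3/1 = 3.0000 mol SiO2.
M(SiO2) = 1×28.085 + 2×15.999 = 60.083 g/mol.
Mass of SiO2 per formula unit = 3.0000 × 60.083 = 180.249 g.
SiO2 wt% = 180.249 / 495.348 × 100 = 36.39%.

36.39 wt%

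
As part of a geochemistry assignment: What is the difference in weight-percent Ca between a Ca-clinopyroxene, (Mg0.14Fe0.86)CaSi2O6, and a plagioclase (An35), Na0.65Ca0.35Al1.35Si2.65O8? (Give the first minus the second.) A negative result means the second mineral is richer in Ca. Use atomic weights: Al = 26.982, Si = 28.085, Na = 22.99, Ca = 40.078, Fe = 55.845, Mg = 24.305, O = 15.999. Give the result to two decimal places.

Ca in (Mg0.14Fe0.86)CaSi2O6: molar mass 243.671 g/mol; 1×40.078 = 40.078 g → 16.45 wt%.
Ca in Na0.65Ca0.35Al1.35Si2.65O8: molar mass 267.814 g/mol; 0.35×40.078 = 14.027 g → 5.24 wt%.
Difference = 16.45 − 5.24 = 11.21 percentage points.

11.21 percentage points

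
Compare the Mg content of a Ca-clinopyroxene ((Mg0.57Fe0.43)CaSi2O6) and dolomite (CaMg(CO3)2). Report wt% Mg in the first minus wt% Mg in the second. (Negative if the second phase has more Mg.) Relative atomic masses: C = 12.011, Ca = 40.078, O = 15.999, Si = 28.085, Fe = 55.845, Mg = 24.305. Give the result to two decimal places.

-7.16 percentage points

M((Mg0.57Fe0.43)CaSi2O6) = 230.109 g/mol, so wt% Mg = 13.854/230.109 × 100 = 6.02%.
M(CaMg(CO3)2) = 184.399 g/mol, so wt% Mg = 24.305/184.399 × 100 = 13.18%.
6.02 − 13.18 = -7.16 pp.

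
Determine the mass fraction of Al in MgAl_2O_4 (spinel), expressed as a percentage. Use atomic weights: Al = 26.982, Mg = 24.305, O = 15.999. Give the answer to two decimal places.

37.93 weight percent

M(MgAl_2O_4) = 142.265 g/mol.
Al contributes 2 × 26.982 = 53.964 g per mole.
53.964/142.265 = 0.3793 → 37.93%.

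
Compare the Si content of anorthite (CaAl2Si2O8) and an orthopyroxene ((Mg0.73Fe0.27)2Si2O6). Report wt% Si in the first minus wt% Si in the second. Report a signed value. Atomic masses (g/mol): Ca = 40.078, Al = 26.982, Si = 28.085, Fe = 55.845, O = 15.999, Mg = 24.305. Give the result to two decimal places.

-5.60 percentage points

Si in CaAl2Si2O8: molar mass 278.204 g/mol; 2×28.085 = 56.170 g → 20.19 wt%.
Si in (Mg0.73Fe0.27)2Si2O6: molar mass 217.806 g/mol; 2×28.085 = 56.170 g → 25.79 wt%.
Difference = 20.19 − 25.79 = -5.60 percentage points.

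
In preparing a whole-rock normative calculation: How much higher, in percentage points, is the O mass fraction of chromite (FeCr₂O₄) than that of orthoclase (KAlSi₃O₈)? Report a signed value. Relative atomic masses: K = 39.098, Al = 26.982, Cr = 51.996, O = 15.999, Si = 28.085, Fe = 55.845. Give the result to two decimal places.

M(FeCr₂O₄) = 223.833 g/mol, so wt% O = 63.996/223.833 × 100 = 28.59%.
M(KAlSi₃O₈) = 278.327 g/mol, so wt% O = 127.992/278.327 × 100 = 45.99%.
28.59 − 45.99 = -17.40 pp.

-17.40 percentage points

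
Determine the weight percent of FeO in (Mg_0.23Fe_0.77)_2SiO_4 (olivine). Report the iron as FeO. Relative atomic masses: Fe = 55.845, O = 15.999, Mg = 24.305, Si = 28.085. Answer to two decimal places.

58.46 wt%

M((Mg_0.23Fe_0.77)_2SiO_4) = 189.263 g/mol; M(FeO) = 71.844 g/mol.
Moles FeO per formula unit = 1.54 Fe ÷ 1 = 1.5400.
FeO fraction = (1.5400 × 71.844) / 189.263 = 110.640/189.263 = 0.5846.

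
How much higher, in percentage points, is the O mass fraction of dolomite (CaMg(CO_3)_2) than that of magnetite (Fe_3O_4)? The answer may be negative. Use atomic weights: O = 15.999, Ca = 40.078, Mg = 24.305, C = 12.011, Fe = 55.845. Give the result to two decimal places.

24.42 percentage points

First mineral: 95.994 g O in 184.399 g formula = 52.06 wt% O.
Second mineral: 63.996 g O in 231.531 g formula = 27.64 wt% O.
52.06% − 27.64% gives a difference of 24.42 percentage points.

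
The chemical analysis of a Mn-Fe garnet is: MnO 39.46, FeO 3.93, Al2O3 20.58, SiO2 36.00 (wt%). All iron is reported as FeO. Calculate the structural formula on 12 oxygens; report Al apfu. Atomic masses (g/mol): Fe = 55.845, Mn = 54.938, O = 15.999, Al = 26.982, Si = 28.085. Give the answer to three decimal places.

2.006 Al apfu

39.46 wt% MnO ÷ 70.937 g/mol = 0.55627 mol, giving 0.55627 Mn and 0.55627 O.
3.93 wt% FeO ÷ 71.844 g/mol = 0.05470 mol, giving 0.05470 Fe and 0.05470 O.
20.58 wt% Al2O3 ÷ 101.961 g/mol = 0.20184 mol, giving 0.40368 Al and 0.60552 O.
36.00 wt% SiO2 ÷ 60.083 g/mol = 0.59917 mol, giving 0.59917 Si and 1.19834 O.
Oxygen sums to 2.41483; scaling by 12/2.41483 = 4.96929 puts the formula on 12 O.
Al: 0.40368 × 4.96929 = 2.006 atoms per formula unit.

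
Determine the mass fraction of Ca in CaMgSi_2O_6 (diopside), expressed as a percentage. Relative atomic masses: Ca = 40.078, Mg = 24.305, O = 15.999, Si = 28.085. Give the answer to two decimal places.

M(CaMgSi_2O_6) = 216.547 g/mol.
Ca contributes 1 × 40.078 = 40.078 g per mole.
40.078/216.547 = 0.1851 → 18.51%.

18.51 mass %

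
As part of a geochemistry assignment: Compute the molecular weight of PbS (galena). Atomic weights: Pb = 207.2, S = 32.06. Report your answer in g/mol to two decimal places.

The formula mass is the sum 1×207.2 + 1×32.06.

239.26 g/mol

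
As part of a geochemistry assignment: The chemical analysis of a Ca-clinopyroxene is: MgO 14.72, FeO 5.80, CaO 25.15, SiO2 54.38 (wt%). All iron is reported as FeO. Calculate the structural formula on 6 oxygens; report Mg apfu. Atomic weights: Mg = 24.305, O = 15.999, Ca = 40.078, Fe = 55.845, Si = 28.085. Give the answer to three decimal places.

0.810 Mg apfu

MgO: 14.72/40.304 = 0.36522 mol → 0.36522 mol Mg, 0.36522 mol O.
FeO: 5.80/71.844 = 0.08073 mol → 0.08073 mol Fe, 0.08073 mol O.
CaO: 25.15/56.077 = 0.44849 mol → 0.44849 mol Ca, 0.44849 mol O.
SiO2: 54.38/60.083 = 0.90508 mol → 0.90508 mol Si, 1.81016 mol O.
Total oxygen = 2.70460 mol. Normalization factor = 6/2.70460 = 2.21844.
Mg per 6 O = 0.36522 × 2.21844 = 0.810.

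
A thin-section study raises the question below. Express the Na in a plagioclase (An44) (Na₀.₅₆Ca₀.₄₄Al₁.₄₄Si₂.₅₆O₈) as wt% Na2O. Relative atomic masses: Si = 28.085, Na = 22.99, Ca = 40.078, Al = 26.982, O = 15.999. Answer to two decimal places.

6.45 wt%

Molar mass of Na₀.₅₆Ca₀.₄₄Al₁.₄₄Si₂.₅₆O₈ = 0.56·22.99 + 0.44·40.078 + 1.44·26.982 + 2.56·28.085 + 8·15.999 = 269.252 g/mol.
Each formula unit contains 0.56 Na, equivalent to 0.56/2 = 0.2800 mol Na2O.
M(Na2O) = 2×22.99 + 1×15.999 = 61.979 g/mol.
Mass of Na2O per formula unit = 0.2800 × 61.979 = 17.354 g.
Na2O wt% = 17.354 / 269.252 × 100 = 6.45%.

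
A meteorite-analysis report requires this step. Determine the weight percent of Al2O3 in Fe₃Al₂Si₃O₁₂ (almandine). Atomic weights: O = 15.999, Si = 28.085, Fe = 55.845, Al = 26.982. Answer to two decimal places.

20.48 wt%

Formula mass = 497.742 g/mol.
2 Al → 1.0000 mol Al2O3 per formula unit; M(Al2O3) = 101.961, so Al2O3 mass = 101.961 g.
101.961/497.742 × 100 = 20.48 wt%.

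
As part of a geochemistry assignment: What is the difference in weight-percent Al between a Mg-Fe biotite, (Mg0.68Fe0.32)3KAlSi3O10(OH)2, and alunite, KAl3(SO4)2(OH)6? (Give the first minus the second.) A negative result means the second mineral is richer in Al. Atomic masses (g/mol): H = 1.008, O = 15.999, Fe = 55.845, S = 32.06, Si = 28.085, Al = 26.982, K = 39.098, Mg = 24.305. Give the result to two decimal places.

M((Mg0.68Fe0.32)3KAlSi3O10(OH)2) = 447.532 g/mol, so wt% Al = 26.982/447.532 × 100 = 6.03%.
M(KAl3(SO4)2(OH)6) = 414.198 g/mol, so wt% Al = 80.946/414.198 × 100 = 19.54%.
6.03 − 19.54 = -13.51 pp.

-13.51 percentage points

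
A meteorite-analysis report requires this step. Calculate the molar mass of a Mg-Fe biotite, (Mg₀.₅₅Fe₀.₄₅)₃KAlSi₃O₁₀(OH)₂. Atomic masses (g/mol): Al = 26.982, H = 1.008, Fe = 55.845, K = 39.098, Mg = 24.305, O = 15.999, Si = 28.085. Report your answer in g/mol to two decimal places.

459.83 g/mol

M = 1.65(24.305) + 1.35(55.845) + 1(39.098) + 1(26.982) + 3(28.085) + 12(15.999) + 2(1.008)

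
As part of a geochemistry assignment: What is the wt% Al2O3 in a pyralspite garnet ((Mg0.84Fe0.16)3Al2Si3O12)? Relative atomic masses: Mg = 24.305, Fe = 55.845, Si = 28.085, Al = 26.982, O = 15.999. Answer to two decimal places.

24.38 wt%

Molar mass of (Mg0.84Fe0.16)3Al2Si3O12 = 2.52*24.305 + 0.48*55.845 + 2*26.982 + 3*28.085 + 12*15.999 = 418.261 g/mol.
Each formula unit contains 2 Al, equivalent to 2/2 = 1.0000 mol Al2O3.
M(Al2O3) = 2×26.982 + 3×15.999 = 101.961 g/mol.
Mass of Al2O3 per formula unit = 1.0000 × 101.961 = 101.961 g.
Al2O3 wt% = 101.961 / 418.261 × 100 = 24.38%.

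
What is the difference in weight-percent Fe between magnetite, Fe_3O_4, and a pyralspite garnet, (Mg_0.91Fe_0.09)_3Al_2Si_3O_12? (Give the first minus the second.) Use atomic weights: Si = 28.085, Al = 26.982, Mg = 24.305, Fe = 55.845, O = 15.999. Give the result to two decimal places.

68.70 percentage points

First mineral: 167.535 g Fe in 231.531 g formula = 72.36 wt% Fe.
Second mineral: 15.078 g Fe in 411.638 g formula = 3.66 wt% Fe.
72.36% − 3.66% gives a difference of 68.70 percentage points.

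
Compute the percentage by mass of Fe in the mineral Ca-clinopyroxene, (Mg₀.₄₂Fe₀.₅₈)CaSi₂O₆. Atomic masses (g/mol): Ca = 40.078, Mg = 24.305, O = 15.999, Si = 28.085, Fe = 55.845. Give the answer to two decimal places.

13.79 mass %

M((Mg₀.₄₂Fe₀.₅₈)CaSi₂O₆) = 234.840 g/mol.
Fe contributes 0.58 × 55.845 = 32.390 g per mole.
32.390/234.840 = 0.1379 → 13.79%.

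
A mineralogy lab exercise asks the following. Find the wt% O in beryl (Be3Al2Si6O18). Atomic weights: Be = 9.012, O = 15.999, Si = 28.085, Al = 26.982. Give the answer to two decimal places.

M(Be3Al2Si6O18) = 537.492 g/mol.
O contributes 18 × 15.999 = 287.982 g per mole.
287.982/537.492 = 0.5358 → 53.58%.

53.58 wt%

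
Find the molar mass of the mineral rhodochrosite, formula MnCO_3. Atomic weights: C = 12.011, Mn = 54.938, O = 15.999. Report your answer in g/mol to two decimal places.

114.95 g/mol

Mn: 1 × 54.938 = 54.9380
C: 1 × 12.011 = 12.0110
O: 3 × 15.999 = 47.9970
Summing the contributions gives the formula mass.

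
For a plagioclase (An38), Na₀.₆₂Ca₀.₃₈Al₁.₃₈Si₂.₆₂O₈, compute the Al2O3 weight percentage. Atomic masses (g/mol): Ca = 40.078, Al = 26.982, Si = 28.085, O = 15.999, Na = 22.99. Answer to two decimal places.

M(Na₀.₆₂Ca₀.₃₈Al₁.₃₈Si₂.₆₂O₈) = 268.293 g/mol; M(Al2O3) = 101.961 g/mol.
Moles Al2O3 per formula unit = 1.38 Al ÷ 2 = 0.6900.
Al2O3 fraction = (0.6900 × 101.961) / 268.293 = 70.353/268.293 = 0.2622.

26.22 wt%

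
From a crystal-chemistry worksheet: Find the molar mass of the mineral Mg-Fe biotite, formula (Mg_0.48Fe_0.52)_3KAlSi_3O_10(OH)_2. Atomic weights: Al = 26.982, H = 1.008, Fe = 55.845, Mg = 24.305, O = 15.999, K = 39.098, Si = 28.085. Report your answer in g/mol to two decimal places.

466.46 g/mol

The formula mass is the sum 1.44*24.305 + 1.56*55.845 + 1*39.098 + 1*26.982 + 3*28.085 + 12*15.999 + 2*1.008.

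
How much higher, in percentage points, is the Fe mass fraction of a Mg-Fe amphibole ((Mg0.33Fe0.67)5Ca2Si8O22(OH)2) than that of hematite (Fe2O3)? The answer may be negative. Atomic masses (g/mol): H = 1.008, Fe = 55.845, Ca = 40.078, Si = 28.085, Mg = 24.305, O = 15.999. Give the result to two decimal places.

Fe in (Mg0.33Fe0.67)5Ca2Si8O22(OH)2: molar mass 918.012 g/mol; 3.35×55.845 = 187.081 g → 20.38 wt%.
Fe in Fe2O3: molar mass 159.687 g/mol; 2×55.845 = 111.690 g → 69.94 wt%.
Difference = 20.38 − 69.94 = -49.56 percentage points.

-49.56 percentage points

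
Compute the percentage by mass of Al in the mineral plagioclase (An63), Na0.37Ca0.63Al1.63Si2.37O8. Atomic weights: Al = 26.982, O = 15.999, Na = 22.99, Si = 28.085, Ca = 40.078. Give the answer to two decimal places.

16.15 mass %

M(Na0.37Ca0.63Al1.63Si2.37O8) = 272.290 g/mol.
Al contributes 1.63 × 26.982 = 43.981 g per mole.
43.981/272.290 = 0.1615 → 16.15%.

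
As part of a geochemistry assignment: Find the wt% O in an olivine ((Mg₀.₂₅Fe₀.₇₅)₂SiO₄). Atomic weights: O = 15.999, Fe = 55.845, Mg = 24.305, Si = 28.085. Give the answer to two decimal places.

M((Mg₀.₂₅Fe₀.₇₅)₂SiO₄) = 188.001 g/mol.
O contributes 4 × 15.999 = 63.996 g per mole.
63.996/188.001 = 0.3404 → 34.04%.

34.04 weight percent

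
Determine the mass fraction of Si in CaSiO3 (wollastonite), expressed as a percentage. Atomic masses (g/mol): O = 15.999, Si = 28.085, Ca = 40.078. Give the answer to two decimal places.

Molar mass of CaSiO3: 1*40.078 + 1*28.085 + 3*15.999 = 116.160 g/mol.
Mass of Si per formula unit: 1 × 28.085 = 28.085 g.
Weight fraction Si = 28.085 / 116.160 = 0.2418.

24.18 weight percent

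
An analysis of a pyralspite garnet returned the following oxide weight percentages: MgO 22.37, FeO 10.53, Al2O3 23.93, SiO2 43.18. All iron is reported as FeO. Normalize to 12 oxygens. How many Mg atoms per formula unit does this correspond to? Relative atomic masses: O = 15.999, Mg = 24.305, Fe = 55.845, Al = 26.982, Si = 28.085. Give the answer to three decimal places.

22.37 wt% MgO ÷ 40.304 g/mol = 0.55503 mol, giving 0.55503 Mg and 0.55503 O.
10.53 wt% FeO ÷ 71.844 g/mol = 0.14657 mol, giving 0.14657 Fe and 0.14657 O.
23.93 wt% Al2O3 ÷ 101.961 g/mol = 0.23470 mol, giving 0.46940 Al and 0.70410 O.
43.18 wt% SiO2 ÷ 60.083 g/mol = 0.71867 mol, giving 0.71867 Si and 1.43734 O.
Oxygen sums to 2.84304; scaling by 12/2.84304 = 4.22083 puts the formula on 12 O.
Mg: 0.55503 × 4.22083 = 2.343 atoms per formula unit.

2.343 Mg apfu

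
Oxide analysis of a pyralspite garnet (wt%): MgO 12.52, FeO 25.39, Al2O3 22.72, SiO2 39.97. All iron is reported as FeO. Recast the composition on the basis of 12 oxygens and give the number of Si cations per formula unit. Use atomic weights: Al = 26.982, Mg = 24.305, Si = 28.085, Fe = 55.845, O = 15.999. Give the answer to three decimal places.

MgO (M=40.304): mol = 0.31064; Mg = 0.31064, O = 0.31064.
FeO (M=71.844): mol = 0.35340; Fe = 0.35340, O = 0.35340.
Al2O3 (M=101.961): mol = 0.22283; Al = 0.44566, O = 0.66849.
SiO2 (M=60.083): mol = 0.66525; Si = 0.66525, O = 1.33050.
ΣO = 2.66303; factor = 12/ΣO = 4.50615.
Si apfu = 0.66525 × 4.50615 = 2.998.

2.998 Si apfu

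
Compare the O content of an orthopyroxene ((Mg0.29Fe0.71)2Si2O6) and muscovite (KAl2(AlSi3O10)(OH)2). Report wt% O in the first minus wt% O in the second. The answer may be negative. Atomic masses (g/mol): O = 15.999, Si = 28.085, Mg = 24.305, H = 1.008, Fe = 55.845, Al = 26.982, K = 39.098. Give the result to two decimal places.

-9.11 percentage points

M((Mg0.29Fe0.71)2Si2O6) = 245.561 g/mol, so wt% O = 95.994/245.561 × 100 = 39.09%.
M(KAl2(AlSi3O10)(OH)2) = 398.303 g/mol, so wt% O = 191.988/398.303 × 100 = 48.20%.
39.09 − 48.20 = -9.11 pp.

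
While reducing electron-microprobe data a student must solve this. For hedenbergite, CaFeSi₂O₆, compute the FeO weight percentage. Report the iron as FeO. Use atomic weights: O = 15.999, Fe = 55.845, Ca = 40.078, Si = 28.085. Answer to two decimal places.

28.96 wt%

M(CaFeSi₂O₆) = 248.087 g/mol; M(FeO) = 71.844 g/mol.
Moles FeO per formula unit = 1 Fe ÷ 1 = 1.0000.
FeO fraction = (1.0000 × 71.844) / 248.087 = 71.844/248.087 = 0.2896.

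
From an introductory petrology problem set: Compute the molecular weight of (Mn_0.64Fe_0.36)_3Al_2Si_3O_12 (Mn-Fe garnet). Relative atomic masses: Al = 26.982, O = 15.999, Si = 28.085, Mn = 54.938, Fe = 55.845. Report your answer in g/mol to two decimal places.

The formula mass is the sum 1.92*54.938 + 1.08*55.845 + 2*26.982 + 3*28.085 + 12*15.999.

496.00 g/mol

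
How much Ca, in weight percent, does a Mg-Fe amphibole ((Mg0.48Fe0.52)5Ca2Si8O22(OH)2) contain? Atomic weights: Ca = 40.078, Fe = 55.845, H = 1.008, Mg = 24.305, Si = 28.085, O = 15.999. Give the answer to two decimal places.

Formula mass = 2.40·24.305 + 2.60·55.845 + 2·40.078 + 8·28.085 + 24·15.999 + 2·1.008 = 894.357 g/mol, of which 80.156 g is Ca.
So Ca makes up 80.156/894.357 = 0.0896 of the mass, i.e. 8.96%.

8.96 weight percent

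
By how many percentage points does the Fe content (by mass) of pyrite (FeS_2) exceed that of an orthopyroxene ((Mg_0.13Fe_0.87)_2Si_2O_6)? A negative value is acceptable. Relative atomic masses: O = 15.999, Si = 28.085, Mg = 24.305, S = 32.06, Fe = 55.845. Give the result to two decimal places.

M(FeS_2) = 119.965 g/mol, so wt% Fe = 55.845/119.965 × 100 = 46.55%.
M((Mg_0.13Fe_0.87)_2Si_2O_6) = 255.654 g/mol, so wt% Fe = 97.170/255.654 × 100 = 38.01%.
46.55 − 38.01 = 8.54 pp.

8.54 percentage points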